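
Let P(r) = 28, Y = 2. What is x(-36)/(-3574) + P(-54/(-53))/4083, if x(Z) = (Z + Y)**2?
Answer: -2309938/7296321 ≈ -0.31659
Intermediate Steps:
x(Z) = (2 + Z)**2 (x(Z) = (Z + 2)**2 = (2 + Z)**2)
x(-36)/(-3574) + P(-54/(-53))/4083 = (2 - 36)**2/(-3574) + 28/4083 = (-34)**2*(-1/3574) + 28*(1/4083) = 1156*(-1/3574) + 28/4083 = -578/1787 + 28/4083 = -2309938/7296321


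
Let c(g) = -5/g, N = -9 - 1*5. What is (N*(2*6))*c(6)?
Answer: 140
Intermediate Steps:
N = -14 (N = -9 - 5 = -14)
(N*(2*6))*c(6) = (-28*6)*(-5/6) = (-14*12)*(-5*1/6) = -168*(-5/6) = 140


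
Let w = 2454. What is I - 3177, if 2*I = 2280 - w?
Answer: -3264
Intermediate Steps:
I = -87 (I = (2280 - 1*2454)/2 = (2280 - 2454)/2 = (1/2)*(-174) = -87)
I - 3177 = -87 - 3177 = -3264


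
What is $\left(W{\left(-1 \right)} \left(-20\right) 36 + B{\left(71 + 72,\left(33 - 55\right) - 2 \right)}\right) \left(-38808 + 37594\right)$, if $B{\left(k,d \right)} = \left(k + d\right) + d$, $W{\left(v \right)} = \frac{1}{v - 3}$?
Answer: $-333850$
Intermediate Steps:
$W{\left(v \right)} = \frac{1}{-3 + v}$
$B{\left(k,d \right)} = k + 2 d$ ($B{\left(k,d \right)} = \left(d + k\right) + d = k + 2 d$)
$\left(W{\left(-1 \right)} \left(-20\right) 36 + B{\left(71 + 72,\left(33 - 55\right) - 2 \right)}\right) \left(-38808 + 37594\right) = \left(\frac{1}{-3 - 1} \left(-20\right) 36 + \left(\left(71 + 72\right) + 2 \left(\left(33 - 55\right) - 2\right)\right)\right) \left(-38808 + 37594\right) = \left(\frac{1}{-4} \left(-20\right) 36 + \left(143 + 2 \left(-22 - 2\right)\right)\right) \left(-1214\right) = \left(\left(- \frac{1}{4}\right) \left(-20\right) 36 + \left(143 + 2 \left(-24\right)\right)\right) \left(-1214\right) = \left(5 \cdot 36 + \left(143 - 48\right)\right) \left(-1214\right) = \left(180 + 95\right) \left(-1214\right) = 275 \left(-1214\right) = -333850$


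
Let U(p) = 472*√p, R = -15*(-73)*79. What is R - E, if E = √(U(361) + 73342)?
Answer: 86505 - √82310 ≈ 86218.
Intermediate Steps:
R = 86505 (R = 1095*79 = 86505)
E = √82310 (E = √(472*√361 + 73342) = √(472*19 + 73342) = √(8968 + 73342) = √82310 ≈ 286.90)
R - E = 86505 - √82310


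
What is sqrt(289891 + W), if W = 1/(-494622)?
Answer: sqrt(7880233409474558)/164874 ≈ 538.42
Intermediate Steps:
W = -1/494622 ≈ -2.0217e-6
sqrt(289891 + W) = sqrt(289891 - 1/494622) = sqrt(143386466201/494622) = sqrt(7880233409474558)/164874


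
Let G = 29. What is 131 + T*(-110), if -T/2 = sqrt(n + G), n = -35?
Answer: 131 + 220*I*sqrt(6) ≈ 131.0 + 538.89*I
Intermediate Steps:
T = -2*I*sqrt(6) (T = -2*sqrt(-35 + 29) = -2*I*sqrt(6) ≈ -4.899*I)
131 + T*(-110) = 131 - 2*I*sqrt(6)*(-110) = 131 + 220*I*sqrt(6)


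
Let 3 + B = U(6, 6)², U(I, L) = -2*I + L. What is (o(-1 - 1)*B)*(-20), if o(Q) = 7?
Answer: -4620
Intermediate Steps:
U(I, L) = L - 2*I
B = 33 (B = -3 + (6 - 2*6)² = -3 + (6 - 12)² = -3 + (-6)² = -3 + 36 = 33)
(o(-1 - 1)*B)*(-20) = (7*33)*(-20) = 231*(-20) = -4620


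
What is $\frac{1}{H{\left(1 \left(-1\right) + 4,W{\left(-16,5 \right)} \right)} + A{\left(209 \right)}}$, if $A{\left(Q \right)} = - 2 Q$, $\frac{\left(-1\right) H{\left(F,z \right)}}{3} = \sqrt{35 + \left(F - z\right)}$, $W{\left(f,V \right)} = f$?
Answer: $- \frac{209}{87119} + \frac{9 \sqrt{6}}{174238} \approx -0.0022725$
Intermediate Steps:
$H{\left(F,z \right)} = - 3 \sqrt{35 + F - z}$ ($H{\left(F,z \right)} = - 3 \sqrt{35 + \left(F - z\right)} = - 3 \sqrt{35 + F - z}$)
$\frac{1}{H{\left(1 \left(-1\right) + 4,W{\left(-16,5 \right)} \right)} + A{\left(209 \right)}} = \frac{1}{- 3 \sqrt{35 + \left(1 \left(-1\right) + 4\right) - -16} - 418} = \frac{1}{- 3 \sqrt{35 + \left(-1 + 4\right) + 16} - 418} = \frac{1}{- 3 \sqrt{35 + 3 + 16} - 418} = \frac{1}{- 3 \sqrt{54} - 418} = \frac{1}{- 3 \cdot 3 \sqrt{6} - 418} = \frac{1}{- 9 \sqrt{6} - 418} = \frac{1}{-418 - 9 \sqrt{6}}$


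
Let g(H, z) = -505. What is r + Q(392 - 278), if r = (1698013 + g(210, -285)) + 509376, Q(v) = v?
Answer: 2206998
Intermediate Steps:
r = 2206884 (r = (1698013 - 505) + 509376 = 1697508 + 509376 = 2206884)
r + Q(392 - 278) = 2206884 + (392 - 278) = 2206884 + 114 = 2206998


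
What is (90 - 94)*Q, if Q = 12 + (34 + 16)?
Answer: -248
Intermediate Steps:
Q = 62 (Q = 12 + 50 = 62)
(90 - 94)*Q = (90 - 94)*62 = -4*62 = -248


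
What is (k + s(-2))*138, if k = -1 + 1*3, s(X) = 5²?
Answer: 3726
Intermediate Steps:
s(X) = 25
k = 2 (k = -1 + 3 = 2)
(k + s(-2))*138 = (2 + 25)*138 = 27*138 = 3726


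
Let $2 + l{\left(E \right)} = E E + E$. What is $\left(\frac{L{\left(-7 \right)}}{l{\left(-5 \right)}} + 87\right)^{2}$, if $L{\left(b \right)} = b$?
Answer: $\frac{2430481}{324} \approx 7501.5$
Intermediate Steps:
$l{\left(E \right)} = -2 + E + E^{2}$ ($l{\left(E \right)} = -2 + \left(E E + E\right) = -2 + \left(E^{2} + E\right) = -2 + \left(E + E^{2}\right) = -2 + E + E^{2}$)
$\left(\frac{L{\left(-7 \right)}}{l{\left(-5 \right)}} + 87\right)^{2} = \left(- \frac{7}{-2 - 5 + \left(-5\right)^{2}} + 87\right)^{2} = \left(- \frac{7}{-2 - 5 + 25} + 87\right)^{2} = \left(- \frac{7}{18} + 87\right)^{2} = \left(\frac{1559}{18}\right)^{2} = \frac{2430481}{324}$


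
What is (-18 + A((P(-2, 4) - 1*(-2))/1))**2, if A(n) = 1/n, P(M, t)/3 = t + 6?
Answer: 330625/1024 ≈ 322.88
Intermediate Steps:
P(M, t) = 18 + 3*t (P(M, t) = 3*(t + 6) = 3*(6 + t) = 18 + 3*t)
(-18 + A((P(-2, 4) - 1*(-2))/1))**2 = (-18 + 1/(((18 + 3*4) - 1*(-2))/1))**2 = (-18 + 1/(((18 + 12) + 2)*1))**2 = (-18 + 1/((30 + 2)*1))**2 = (-18 + 1/(32*1))**2 = (-18 + 1/32)**2 = (-575/32)**2 = 330625/1024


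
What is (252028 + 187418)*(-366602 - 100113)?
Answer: -205096039890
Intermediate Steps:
(252028 + 187418)*(-366602 - 100113) = 439446*(-466715) = -205096039890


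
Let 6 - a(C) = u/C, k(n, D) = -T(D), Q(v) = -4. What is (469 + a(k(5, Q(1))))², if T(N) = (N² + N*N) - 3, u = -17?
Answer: 189282564/841 ≈ 2.2507e+5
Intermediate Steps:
T(N) = -3 + 2*N² (T(N) = (N² + N²) - 3 = 2*N² - 3 = -3 + 2*N²)
k(n, D) = 3 - 2*D² (k(n, D) = -(-3 + 2*D²) = 3 - 2*D²)
a(C) = 6 + 17/C (a(C) = 6 - (-17)/C = 6 + 17/C)
(469 + a(k(5, Q(1))))² = (469 + (6 + 17/(3 - 2*(-4)²)))² = (469 + (6 + 17/(3 - 2*16)))² = (469 + (6 + 17/(3 - 32)))² = (469 + (6 + 17/(-29)))² = (469 + (6 + 17*(-1/29)))² = (469 + (6 - 17/29))² = (469 + 157/29)² = (13758/29)² = 189282564/841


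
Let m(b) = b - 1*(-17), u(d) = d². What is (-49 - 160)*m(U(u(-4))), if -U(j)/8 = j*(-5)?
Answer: -137313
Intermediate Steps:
U(j) = 40*j (U(j) = -8*j*(-5) = -(-40)*j = 40*j)
m(b) = 17 + b (m(b) = b + 17 = 17 + b)
(-49 - 160)*m(U(u(-4))) = (-49 - 160)*(17 + 40*(-4)²) = -209*(17 + 40*16) = -209*(17 + 640) = -209*657 = -137313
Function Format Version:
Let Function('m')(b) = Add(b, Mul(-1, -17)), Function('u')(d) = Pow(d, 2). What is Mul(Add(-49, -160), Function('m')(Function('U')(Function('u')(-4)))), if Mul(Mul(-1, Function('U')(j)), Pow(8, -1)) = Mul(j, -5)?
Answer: -137313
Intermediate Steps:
Function('U')(j) = Mul(40, j) (Function('U')(j) = Mul(-8, Mul(j, -5)) = Mul(-8, Mul(-5, j)) = Mul(40, j))
Function('m')(b) = Add(17, b) (Function('m')(b) = Add(b, 17) = Add(17, b))
Mul(Add(-49, -160), Function('m')(Function('U')(Function('u')(-4)))) = Mul(Add(-49, -160), Add(17, Mul(40, Pow(-4, 2)))) = Mul(-209, Add(17, Mul(40, 16))) = Mul(-209, Add(17, 640)) = Mul(-209, 657) = -137313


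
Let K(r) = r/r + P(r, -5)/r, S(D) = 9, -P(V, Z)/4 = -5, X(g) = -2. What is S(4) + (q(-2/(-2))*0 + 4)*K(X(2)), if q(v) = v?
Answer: -27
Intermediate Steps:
P(V, Z) = 20 (P(V, Z) = -4*(-5) = 20)
K(r) = 1 + 20/r (K(r) = r/r + 20/r = 1 + 20/r)
S(4) + (q(-2/(-2))*0 + 4)*K(X(2)) = 9 + (-2/(-2)*0 + 4)*((20 - 2)/(-2)) = 9 + (-2*(-1/2)*0 + 4)*(-1/2*18) = 9 + (1*0 + 4)*(-9) = 9 + (0 + 4)*(-9) = 9 + 4*(-9) = 9 - 36 = -27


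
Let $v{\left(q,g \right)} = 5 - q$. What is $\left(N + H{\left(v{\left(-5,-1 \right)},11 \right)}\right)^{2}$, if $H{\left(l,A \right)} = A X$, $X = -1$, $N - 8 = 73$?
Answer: $4900$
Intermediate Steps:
$N = 81$ ($N = 8 + 73 = 81$)
$H{\left(l,A \right)} = - A$ ($H{\left(l,A \right)} = A \left(-1\right) = - A$)
$\left(N + H{\left(v{\left(-5,-1 \right)},11 \right)}\right)^{2} = \left(81 - 11\right)^{2} = 70^{2} = 4900$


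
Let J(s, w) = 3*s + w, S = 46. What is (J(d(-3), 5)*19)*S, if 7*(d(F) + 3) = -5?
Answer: -37582/7 ≈ -5368.9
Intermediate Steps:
d(F) = -26/7 (d(F) = -3 + (1/7)*(-5) = -3 - 5/7 = -26/7)
J(s, w) = w + 3*s
(J(d(-3), 5)*19)*S = ((5 + 3*(-26/7))*19)*46 = ((5 - 78/7)*19)*46 = -43/7*19*46 = -817/7*46 = -37582/7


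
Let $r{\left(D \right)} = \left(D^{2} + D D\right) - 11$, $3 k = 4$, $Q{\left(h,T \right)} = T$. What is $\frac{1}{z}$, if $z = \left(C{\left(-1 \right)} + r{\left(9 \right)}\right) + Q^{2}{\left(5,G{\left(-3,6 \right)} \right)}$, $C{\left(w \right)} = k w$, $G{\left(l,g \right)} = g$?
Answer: $\frac{3}{557} \approx 0.005386$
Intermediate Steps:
$k = \frac{4}{3}$ ($k = \frac{1}{3} \cdot 4 = \frac{4}{3} \approx 1.3333$)
$r{\left(D \right)} = -11 + 2 D^{2}$ ($r{\left(D \right)} = \left(D^{2} + D^{2}\right) - 11 = 2 D^{2} - 11 = -11 + 2 D^{2}$)
$C{\left(w \right)} = \frac{4 w}{3}$
$z = \frac{557}{3}$ ($z = \left(\frac{4}{3} \left(-1\right) - \left(11 - 2 \cdot 9^{2}\right)\right) + 6^{2} = \left(- \frac{4}{3} + \left(-11 + 2 \cdot 81\right)\right) + 36 = \left(- \frac{4}{3} + \left(-11 + 162\right)\right) + 36 = \left(- \frac{4}{3} + 151\right) + 36 = \frac{449}{3} + 36 = \frac{557}{3} \approx 185.67$)
$\frac{1}{z} = \frac{1}{\frac{557}{3}} = \frac{3}{557}$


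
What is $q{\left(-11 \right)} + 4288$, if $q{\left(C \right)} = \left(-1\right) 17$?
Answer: $4271$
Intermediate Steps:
$q{\left(C \right)} = -17$
$q{\left(-11 \right)} + 4288 = -17 + 4288 = 4271$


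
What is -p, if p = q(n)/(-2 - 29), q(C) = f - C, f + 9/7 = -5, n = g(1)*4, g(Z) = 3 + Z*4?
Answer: -240/217 ≈ -1.1060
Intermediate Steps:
g(Z) = 3 + 4*Z
n = 28 (n = (3 + 4*1)*4 = (3 + 4)*4 = 7*4 = 28)
f = -44/7 (f = -9/7 - 5 = -44/7 ≈ -6.2857)
q(C) = -44/7 - C
p = 240/217 (p = (-44/7 - 1*28)/(-2 - 29) = (-44/7 - 28)/(-31) = -1/31*(-240/7) = 240/217 ≈ 1.1060)
-p = -1*240/217 = -240/217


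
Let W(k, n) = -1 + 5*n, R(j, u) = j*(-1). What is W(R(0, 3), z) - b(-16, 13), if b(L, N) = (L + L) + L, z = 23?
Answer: 162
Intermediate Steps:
R(j, u) = -j
b(L, N) = 3*L (b(L, N) = 2*L + L = 3*L)
W(R(0, 3), z) - b(-16, 13) = (-1 + 5*23) - 3*(-16) = (-1 + 115) - 1*(-48) = 114 + 48 = 162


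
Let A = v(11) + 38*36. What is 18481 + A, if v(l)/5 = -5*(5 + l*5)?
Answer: 18349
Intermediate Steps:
v(l) = -125 - 125*l (v(l) = 5*(-5*(5 + l*5)) = 5*(-5*(5 + 5*l)) = 5*(-25 - 25*l) = -125 - 125*l)
A = -132 (A = (-125 - 125*11) + 38*36 = (-125 - 1375) + 1368 = -1500 + 1368 = -132)
18481 + A = 18481 - 132 = 18349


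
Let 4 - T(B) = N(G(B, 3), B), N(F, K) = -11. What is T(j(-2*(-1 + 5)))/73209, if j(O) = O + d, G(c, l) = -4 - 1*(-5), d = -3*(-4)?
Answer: 5/24403 ≈ 0.00020489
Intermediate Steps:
d = 12
G(c, l) = 1 (G(c, l) = -4 + 5 = 1)
j(O) = 12 + O (j(O) = O + 12 = 12 + O)
T(B) = 15 (T(B) = 4 - 1*(-11) = 4 + 11 = 15)
T(j(-2*(-1 + 5)))/73209 = 15/73209 = 15*(1/73209) = 5/24403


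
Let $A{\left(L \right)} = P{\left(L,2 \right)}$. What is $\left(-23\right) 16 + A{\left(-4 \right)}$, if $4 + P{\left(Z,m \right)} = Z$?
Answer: $-376$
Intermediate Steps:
$P{\left(Z,m \right)} = -4 + Z$
$A{\left(L \right)} = -4 + L$
$\left(-23\right) 16 + A{\left(-4 \right)} = \left(-23\right) 16 - 8 = -368 - 8 = -376$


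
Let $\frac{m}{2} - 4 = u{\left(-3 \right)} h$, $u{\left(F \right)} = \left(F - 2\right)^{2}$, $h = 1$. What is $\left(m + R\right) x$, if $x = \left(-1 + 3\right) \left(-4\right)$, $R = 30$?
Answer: $-704$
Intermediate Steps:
$x = -8$ ($x = 2 \left(-4\right) = -8$)
$u{\left(F \right)} = \left(-2 + F\right)^{2}$
$m = 58$ ($m = 8 + 2 \left(-2 - 3\right)^{2} \cdot 1 = 8 + 2 \left(-5\right)^{2} \cdot 1 = 8 + 2 \cdot 25 \cdot 1 = 8 + 2 \cdot 25 = 8 + 50 = 58$)
$\left(m + R\right) x = \left(58 + 30\right) \left(-8\right) = 88 \left(-8\right) = -704$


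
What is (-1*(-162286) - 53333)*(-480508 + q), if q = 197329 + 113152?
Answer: -18524951731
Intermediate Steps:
q = 310481
(-1*(-162286) - 53333)*(-480508 + q) = (-1*(-162286) - 53333)*(-480508 + 310481) = (162286 - 53333)*(-170027) = 108953*(-170027) = -18524951731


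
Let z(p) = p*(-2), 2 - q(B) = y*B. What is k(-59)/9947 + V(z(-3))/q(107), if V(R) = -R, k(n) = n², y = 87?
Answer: 32457349/92576729 ≈ 0.35060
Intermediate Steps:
q(B) = 2 - 87*B
z(p) = -2*p
k(-59)/9947 + V(z(-3))/q(107) = (-59)²/9947 + (-(-2)*(-3))/(2 - 87*107) = 3481*(1/9947) + (-1*6)/(2 - 9309) = 3481/9947 - 6/(-9307) = 3481/9947 - 6*(-1/9307) = 3481/9947 + 6/9307 = 32457349/92576729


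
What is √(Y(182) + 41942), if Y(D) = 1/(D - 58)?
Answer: √161225079/62 ≈ 204.80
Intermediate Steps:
Y(D) = 1/(-58 + D)
√(Y(182) + 41942) = √(1/(-58 + 182) + 41942) = √(1/124 + 41942) = √(5200809/124) = √161225079/62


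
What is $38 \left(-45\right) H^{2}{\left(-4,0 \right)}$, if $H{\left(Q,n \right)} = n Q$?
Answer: $0$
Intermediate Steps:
$H{\left(Q,n \right)} = Q n$
$38 \left(-45\right) H^{2}{\left(-4,0 \right)} = 38 \left(-45\right) \left(\left(-4\right) 0\right)^{2} = - 1710 \cdot 0^{2} = \left(-1710\right) 0 = 0$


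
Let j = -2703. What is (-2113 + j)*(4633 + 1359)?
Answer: -28857472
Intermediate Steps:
(-2113 + j)*(4633 + 1359) = (-2113 - 2703)*(4633 + 1359) = -4816*5992 = -28857472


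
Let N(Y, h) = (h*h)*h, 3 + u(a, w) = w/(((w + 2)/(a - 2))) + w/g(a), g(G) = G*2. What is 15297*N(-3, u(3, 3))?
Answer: -104922123/1000 ≈ -1.0492e+5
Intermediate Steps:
g(G) = 2*G
u(a, w) = -3 + w/(2*a) + w*(-2 + a)/(2 + w) (u(a, w) = -3 + (w/(((w + 2)/(a - 2))) + w/((2*a))) = -3 + (w/(((2 + w)/(-2 + a))) + w*(1/(2*a))) = -3 + (w/(((2 + w)/(-2 + a))) + w/(2*a)) = -3 + (w*((-2 + a)/(2 + w)) + w/(2*a)) = -3 + (w*(-2 + a)/(2 + w) + w/(2*a)) = -3 + (w/(2*a) + w*(-2 + a)/(2 + w)) = -3 + w/(2*a) + w*(-2 + a)/(2 + w))
N(Y, h) = h**3 (N(Y, h) = h**2*h = h**3)
15297*N(-3, u(3, 3)) = 15297*((3 + (1/2)*3**2 - 6*3 + 3*3**2 - 5*3*3)/(3*(2 + 3)))**3 = 15297*((1/3)*(3 + (1/2)*9 - 18 + 3*9 - 45)/5)**3 = 15297*((1/3)*(1/5)*(3 + 9/2 - 18 + 27 - 45))**3 = 15297*((1/3)*(1/5)*(-57/2))**3 = 15297*(-19/10)**3 = 15297*(-6859/1000) = -104922123/1000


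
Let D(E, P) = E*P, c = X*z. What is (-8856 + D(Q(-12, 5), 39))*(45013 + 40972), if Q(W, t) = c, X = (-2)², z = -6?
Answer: -841965120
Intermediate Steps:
X = 4
c = -24 (c = 4*(-6) = -24)
Q(W, t) = -24
(-8856 + D(Q(-12, 5), 39))*(45013 + 40972) = (-8856 - 24*39)*(45013 + 40972) = (-8856 - 936)*85985 = -9792*85985 = -841965120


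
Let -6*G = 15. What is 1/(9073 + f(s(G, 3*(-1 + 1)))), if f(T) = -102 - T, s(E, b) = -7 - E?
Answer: 2/17951 ≈ 0.00011141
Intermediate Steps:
G = -5/2 (G = -1/6*15 = -5/2 ≈ -2.5000)
1/(9073 + f(s(G, 3*(-1 + 1)))) = 1/(9073 + (-102 - (-7 - 1*(-5/2)))) = 1/(9073 + (-102 - (-7 + 5/2))) = 1/(9073 + (-102 - 1*(-9/2))) = 1/(9073 + (-102 + 9/2)) = 1/(9073 - 195/2) = 1/(17951/2) = 2/17951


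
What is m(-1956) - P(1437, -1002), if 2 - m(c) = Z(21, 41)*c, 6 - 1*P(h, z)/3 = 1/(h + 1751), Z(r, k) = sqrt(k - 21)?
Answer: -51005/3188 + 3912*sqrt(5) ≈ 8731.5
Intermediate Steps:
Z(r, k) = sqrt(-21 + k)
P(h, z) = 18 - 3/(1751 + h) (P(h, z) = 18 - 3/(h + 1751) = 18 - 3/(1751 + h))
m(c) = 2 - 2*c*sqrt(5) (m(c) = 2 - sqrt(-21 + 41)*c = 2 - sqrt(20)*c = 2 - 2*sqrt(5)*c = 2 - 2*c*sqrt(5))
m(-1956) - P(1437, -1002) = (2 - 2*(-1956)*sqrt(5)) - 3*(10505 + 6*1437)/(1751 + 1437) = (2 + 3912*sqrt(5)) - 3*(10505 + 8622)/3188 = (2 + 3912*sqrt(5)) - 3*19127/3188 = (2 + 3912*sqrt(5)) - 1*57381/3188 = (2 + 3912*sqrt(5)) - 57381/3188 = -51005/3188 + 3912*sqrt(5)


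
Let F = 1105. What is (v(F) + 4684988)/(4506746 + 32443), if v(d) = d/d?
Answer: 1561663/1513063 ≈ 1.0321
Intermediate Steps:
v(d) = 1
(v(F) + 4684988)/(4506746 + 32443) = (1 + 4684988)/(4506746 + 32443) = 4684989/4539189 = 4684989*(1/4539189) = 1561663/1513063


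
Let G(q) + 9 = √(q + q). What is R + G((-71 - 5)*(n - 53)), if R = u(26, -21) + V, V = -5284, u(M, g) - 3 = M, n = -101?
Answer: -5264 + 4*√1463 ≈ -5111.0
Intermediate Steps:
u(M, g) = 3 + M
G(q) = -9 + √2*√q (G(q) = -9 + √(q + q) = -9 + √(2*q) = -9 + √2*√q)
R = -5255 (R = (3 + 26) - 5284 = 29 - 5284 = -5255)
R + G((-71 - 5)*(n - 53)) = -5255 + (-9 + √2*√((-71 - 5)*(-101 - 53))) = -5255 + (-9 + √2*√(-76*(-154))) = -5255 + (-9 + √2*√11704) = -5255 + (-9 + √2*(2*√2926)) = -5255 + (-9 + 4*√1463) = -5264 + 4*√1463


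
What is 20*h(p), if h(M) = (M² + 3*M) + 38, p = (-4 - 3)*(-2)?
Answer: 5520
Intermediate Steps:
p = 14 (p = -7*(-2) = 14)
h(M) = 38 + M² + 3*M
20*h(p) = 20*(38 + 14² + 3*14) = 20*(38 + 196 + 42) = 20*276 = 5520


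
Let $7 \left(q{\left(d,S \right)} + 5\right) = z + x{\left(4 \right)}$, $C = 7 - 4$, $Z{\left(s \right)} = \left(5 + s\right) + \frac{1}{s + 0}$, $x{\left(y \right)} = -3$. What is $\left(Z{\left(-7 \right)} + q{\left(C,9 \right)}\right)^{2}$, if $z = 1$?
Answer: $\frac{2704}{49} \approx 55.184$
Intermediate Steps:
$Z{\left(s \right)} = 5 + s + \frac{1}{s}$ ($Z{\left(s \right)} = \left(5 + s\right) + \frac{1}{s} = 5 + s + \frac{1}{s}$)
$C = 3$
$q{\left(d,S \right)} = - \frac{37}{7}$ ($q{\left(d,S \right)} = -5 + \frac{1 - 3}{7} = -5 + \frac{1}{7} \left(-2\right) = -5 - \frac{2}{7} = - \frac{37}{7}$)
$\left(Z{\left(-7 \right)} + q{\left(C,9 \right)}\right)^{2} = \left(\left(5 - 7 + \frac{1}{-7}\right) - \frac{37}{7}\right)^{2} = \left(\left(5 - 7 - \frac{1}{7}\right) - \frac{37}{7}\right)^{2} = \left(- \frac{15}{7} - \frac{37}{7}\right)^{2} = \left(- \frac{52}{7}\right)^{2} = \frac{2704}{49}$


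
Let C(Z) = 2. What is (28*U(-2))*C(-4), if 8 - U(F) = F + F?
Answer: 672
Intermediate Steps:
U(F) = 8 - 2*F (U(F) = 8 - (F + F) = 8 - 2*F)
(28*U(-2))*C(-4) = (28*(8 - 2*(-2)))*2 = (28*(8 + 4))*2 = (28*12)*2 = 336*2 = 672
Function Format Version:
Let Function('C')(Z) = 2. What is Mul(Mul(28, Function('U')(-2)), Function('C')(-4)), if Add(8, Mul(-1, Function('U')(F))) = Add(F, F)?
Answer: 672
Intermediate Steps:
Function('U')(F) = Add(8, Mul(-2, F)) (Function('U')(F) = Add(8, Mul(-1, Add(F, F))) = Add(8, Mul(-1, Mul(2, F))) = Add(8, Mul(-2, F)))
Mul(Mul(28, Function('U')(-2)), Function('C')(-4)) = Mul(Mul(28, Add(8, Mul(-2, -2))), 2) = Mul(Mul(28, Add(8, 4)), 2) = Mul(Mul(28, 12), 2) = Mul(336, 2) = 672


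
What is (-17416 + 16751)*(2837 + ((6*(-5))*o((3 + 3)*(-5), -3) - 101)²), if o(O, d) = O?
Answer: -426423270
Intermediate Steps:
(-17416 + 16751)*(2837 + ((6*(-5))*o((3 + 3)*(-5), -3) - 101)²) = (-17416 + 16751)*(2837 + ((6*(-5))*((3 + 3)*(-5)) - 101)²) = -665*(2837 + (-180*(-5) - 101)²) = -665*(2837 + (-30*(-30) - 101)²) = -665*(2837 + (900 - 101)²) = -665*(2837 + 799²) = -665*(2837 + 638401) = -665*641238 = -426423270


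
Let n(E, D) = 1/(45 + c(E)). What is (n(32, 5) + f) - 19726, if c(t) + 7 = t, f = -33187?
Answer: -3703909/70 ≈ -52913.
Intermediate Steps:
c(t) = -7 + t
n(E, D) = 1/(38 + E) (n(E, D) = 1/(45 + (-7 + E)) = 1/(38 + E))
(n(32, 5) + f) - 19726 = (1/(38 + 32) - 33187) - 19726 = (1/70 - 33187) - 19726 = -2323089/70 - 19726 = -3703909/70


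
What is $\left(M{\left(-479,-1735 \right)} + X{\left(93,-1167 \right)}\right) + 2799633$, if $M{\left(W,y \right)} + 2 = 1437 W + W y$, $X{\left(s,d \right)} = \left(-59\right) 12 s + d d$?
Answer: $4238418$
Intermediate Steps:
$X{\left(s,d \right)} = d^{2} - 708 s$ ($X{\left(s,d \right)} = - 708 s + d^{2} = d^{2} - 708 s$)
$M{\left(W,y \right)} = -2 + 1437 W + W y$ ($M{\left(W,y \right)} = -2 + \left(1437 W + W y\right) = -2 + 1437 W + W y$)
$\left(M{\left(-479,-1735 \right)} + X{\left(93,-1167 \right)}\right) + 2799633 = \left(\left(-2 + 1437 \left(-479\right) - -831065\right) + \left(\left(-1167\right)^{2} - 65844\right)\right) + 2799633 = \left(\left(-2 - 688323 + 831065\right) + \left(1361889 - 65844\right)\right) + 2799633 = \left(142740 + 1296045\right) + 2799633 = 1438785 + 2799633 = 4238418$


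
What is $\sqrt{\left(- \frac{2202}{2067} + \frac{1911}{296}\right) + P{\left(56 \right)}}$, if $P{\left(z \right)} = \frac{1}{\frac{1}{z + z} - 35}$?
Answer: $\frac{\sqrt{856356553280396038}}{399628268} \approx 2.3156$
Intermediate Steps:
$P{\left(z \right)} = \frac{1}{-35 + \frac{1}{2 z}}$ ($P{\left(z \right)} = \frac{1}{\frac{1}{2 z} - 35} = \frac{1}{-35 + \frac{1}{2 z}}$)
$\sqrt{\left(- \frac{2202}{2067} + \frac{1911}{296}\right) + P{\left(56 \right)}} = \sqrt{\left(- \frac{2202}{2067} + \frac{1911}{296}\right) - \frac{112}{-1 + 70 \cdot 56}} = \sqrt{\left(\left(-2202\right) \frac{1}{2067} + 1911 \cdot \frac{1}{296}\right) - \frac{112}{-1 + 3920}} = \sqrt{\left(- \frac{734}{689} + \frac{1911}{296}\right) - \frac{112}{3919}} = \sqrt{\frac{1099415}{203944} - 112 \cdot \frac{1}{3919}} = \sqrt{\frac{1099415}{203944} - \frac{112}{3919}} = \sqrt{\frac{4285765657}{799256536}} = \frac{\sqrt{856356553280396038}}{399628268}$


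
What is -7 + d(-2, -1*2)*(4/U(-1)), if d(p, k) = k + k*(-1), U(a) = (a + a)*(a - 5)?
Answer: -7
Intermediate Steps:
U(a) = 2*a*(-5 + a) (U(a) = (2*a)*(-5 + a) = 2*a*(-5 + a))
d(p, k) = 0 (d(p, k) = k - k = 0)
-7 + d(-2, -1*2)*(4/U(-1)) = -7 + 0*(4/((2*(-1)*(-5 - 1)))) = -7 + 0*(4/((2*(-1)*(-6)))) = -7 + 0*(4/12) = -7 + 0*(4*(1/12)) = -7 + 0*(⅓) = -7 + 0 = -7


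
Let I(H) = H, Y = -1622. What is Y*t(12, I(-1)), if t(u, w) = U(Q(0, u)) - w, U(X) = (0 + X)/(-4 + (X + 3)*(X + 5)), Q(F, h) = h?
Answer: -426586/251 ≈ -1699.5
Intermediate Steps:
U(X) = X/(-4 + (3 + X)*(5 + X))
t(u, w) = -w + u/(11 + u² + 8*u) (t(u, w) = u/(11 + u² + 8*u) - w = -w + u/(11 + u² + 8*u))
Y*t(12, I(-1)) = -1622*(-1*(-1) + 12/(11 + 12² + 8*12)) = -1622*(1 + 12/(11 + 144 + 96)) = -1622*(1 + 12/251) = -1622*263/251 = -426586/251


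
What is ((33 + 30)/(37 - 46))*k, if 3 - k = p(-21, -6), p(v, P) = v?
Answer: -168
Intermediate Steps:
k = 24 (k = 3 - 1*(-21) = 3 + 21 = 24)
((33 + 30)/(37 - 46))*k = ((33 + 30)/(37 - 46))*24 = (63/(-9))*24 = (63*(-⅑))*24 = -7*24 = -168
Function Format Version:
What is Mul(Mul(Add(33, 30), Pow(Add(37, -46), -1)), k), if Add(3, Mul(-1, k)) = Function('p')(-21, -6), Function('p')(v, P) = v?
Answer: -168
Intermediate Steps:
k = 24 (k = Add(3, Mul(-1, -21)) = Add(3, 21) = 24)
Mul(Mul(Add(33, 30), Pow(Add(37, -46), -1)), k) = Mul(Mul(Add(33, 30), Pow(Add(37, -46), -1)), 24) = Mul(Mul(63, Pow(-9, -1)), 24) = Mul(Mul(63, Rational(-1, 9)), 24) = Mul(-7, 24) = -168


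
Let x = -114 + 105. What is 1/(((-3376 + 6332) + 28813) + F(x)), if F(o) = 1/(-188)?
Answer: 188/5972571 ≈ 3.1477e-5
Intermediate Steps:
x = -9
F(o) = -1/188
1/(((-3376 + 6332) + 28813) + F(x)) = 1/(((-3376 + 6332) + 28813) - 1/188) = 1/((2956 + 28813) - 1/188) = 1/(31769 - 1/188) = 1/(5972571/188) = 188/5972571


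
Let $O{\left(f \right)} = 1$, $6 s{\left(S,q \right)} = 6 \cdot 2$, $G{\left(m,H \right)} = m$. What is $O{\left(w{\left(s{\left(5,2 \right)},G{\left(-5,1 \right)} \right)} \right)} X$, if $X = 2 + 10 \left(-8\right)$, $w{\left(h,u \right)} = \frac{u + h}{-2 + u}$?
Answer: $-78$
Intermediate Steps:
$s{\left(S,q \right)} = 2$ ($s{\left(S,q \right)} = \frac{6 \cdot 2}{6} = \frac{1}{6} \cdot 12 = 2$)
$w{\left(h,u \right)} = \frac{h + u}{-2 + u}$
$X = -78$ ($X = 2 - 80 = -78$)
$O{\left(w{\left(s{\left(5,2 \right)},G{\left(-5,1 \right)} \right)} \right)} X = 1 \left(-78\right) = -78$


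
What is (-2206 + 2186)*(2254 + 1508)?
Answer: -75240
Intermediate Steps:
(-2206 + 2186)*(2254 + 1508) = -20*3762 = -75240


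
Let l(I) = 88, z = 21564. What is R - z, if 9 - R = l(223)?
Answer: -21643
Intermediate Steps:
R = -79 (R = 9 - 1*88 = 9 - 88 = -79)
R - z = -79 - 1*21564 = -79 - 21564 = -21643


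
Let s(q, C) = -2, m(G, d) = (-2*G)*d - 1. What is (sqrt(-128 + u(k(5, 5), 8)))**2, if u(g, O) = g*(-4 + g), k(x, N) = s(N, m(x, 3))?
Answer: -116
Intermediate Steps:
m(G, d) = -1 - 2*G*d (m(G, d) = -2*G*d - 1 = -1 - 2*G*d)
k(x, N) = -2
(sqrt(-128 + u(k(5, 5), 8)))**2 = (sqrt(-128 - 2*(-4 - 2)))**2 = (sqrt(-128 - 2*(-6)))**2 = (sqrt(-128 + 12))**2 = (sqrt(-116))**2 = (2*I*sqrt(29))**2 = -116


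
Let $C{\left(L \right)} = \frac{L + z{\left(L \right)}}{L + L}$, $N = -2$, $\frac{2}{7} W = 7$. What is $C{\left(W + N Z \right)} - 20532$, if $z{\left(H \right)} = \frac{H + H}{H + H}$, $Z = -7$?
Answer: $- \frac{3161849}{154} \approx -20532.0$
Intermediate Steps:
$W = \frac{49}{2}$ ($W = \frac{7}{2} \cdot 7 = \frac{49}{2} \approx 24.5$)
$z{\left(H \right)} = 1$ ($z{\left(H \right)} = \frac{2 H}{2 H} = 2 H \frac{1}{2 H} = 1$)
$C{\left(L \right)} = \frac{1 + L}{2 L}$ ($C{\left(L \right)} = \frac{L + 1}{L + L} = \frac{1 + L}{2 L}$)
$C{\left(W + N Z \right)} - 20532 = \frac{1 + \left(\frac{49}{2} - -14\right)}{2 \left(\frac{49}{2} - -14\right)} - 20532 = \frac{1 + \left(\frac{49}{2} + 14\right)}{2 \left(\frac{49}{2} + 14\right)} - 20532 = \frac{1 + \frac{77}{2}}{2 \cdot \frac{77}{2}} - 20532 = \frac{1}{2} \cdot \frac{2}{77} \cdot \frac{79}{2} - 20532 = \frac{79}{154} - 20532 = - \frac{3161849}{154}$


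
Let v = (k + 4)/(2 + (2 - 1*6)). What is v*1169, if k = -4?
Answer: 0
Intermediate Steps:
v = 0 (v = (-4 + 4)/(2 + (2 - 1*6)) = 0/(2 + (2 - 6)) = 0/(2 - 4) = 0/(-2) = 0*(-1/2) = 0)
v*1169 = 0*1169 = 0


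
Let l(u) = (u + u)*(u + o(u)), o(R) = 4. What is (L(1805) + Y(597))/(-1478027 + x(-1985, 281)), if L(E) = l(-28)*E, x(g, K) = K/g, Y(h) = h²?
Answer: -167361305/88905572 ≈ -1.8825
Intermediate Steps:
l(u) = 2*u*(4 + u) (l(u) = (u + u)*(u + 4) = (2*u)*(4 + u) = 2*u*(4 + u))
L(E) = 1344*E (L(E) = (2*(-28)*(4 - 28))*E = (2*(-28)*(-24))*E = 1344*E)
(L(1805) + Y(597))/(-1478027 + x(-1985, 281)) = (1344*1805 + 597²)/(-1478027 + 281/(-1985)) = (2425920 + 356409)/(-1478027 + 281*(-1/1985)) = 2782329/(-1478027 - 281/1985) = 2782329/(-2933883876/1985) = 2782329*(-1985/2933883876) = -167361305/88905572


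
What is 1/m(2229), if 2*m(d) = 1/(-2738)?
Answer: -5476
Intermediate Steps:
m(d) = -1/5476 (m(d) = (1/2)/(-2738) = (1/2)*(-1/2738) = -1/5476)
1/m(2229) = 1/(-1/5476) = -5476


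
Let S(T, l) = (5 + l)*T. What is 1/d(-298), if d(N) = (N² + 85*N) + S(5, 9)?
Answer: 1/63544 ≈ 1.5737e-5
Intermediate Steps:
S(T, l) = T*(5 + l)
d(N) = 70 + N² + 85*N (d(N) = (N² + 85*N) + 5*(5 + 9) = (N² + 85*N) + 5*14 = (N² + 85*N) + 70 = 70 + N² + 85*N)
1/d(-298) = 1/(70 + (-298)² + 85*(-298)) = 1/(70 + 88804 - 25330) = 1/63544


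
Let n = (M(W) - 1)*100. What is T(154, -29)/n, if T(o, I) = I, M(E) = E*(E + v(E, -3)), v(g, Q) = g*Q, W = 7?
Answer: 29/9900 ≈ 0.0029293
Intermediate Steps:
v(g, Q) = Q*g
M(E) = -2*E² (M(E) = E*(E - 3*E) = E*(-2*E) = -2*E²)
n = -9900 (n = (-2*7² - 1)*100 = (-2*49 - 1)*100 = (-98 - 1)*100 = -99*100 = -9900)
T(154, -29)/n = -29/(-9900) = -29*(-1/9900) = 29/9900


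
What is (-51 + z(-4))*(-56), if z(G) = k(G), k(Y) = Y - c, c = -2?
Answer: 2968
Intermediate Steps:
k(Y) = 2 + Y (k(Y) = Y - 1*(-2) = Y + 2 = 2 + Y)
z(G) = 2 + G
(-51 + z(-4))*(-56) = (-51 + (2 - 4))*(-56) = (-51 - 2)*(-56) = -53*(-56) = 2968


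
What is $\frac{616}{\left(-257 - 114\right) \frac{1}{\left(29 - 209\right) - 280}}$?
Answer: $\frac{40480}{53} \approx 763.77$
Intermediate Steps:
$\frac{616}{\left(-257 - 114\right) \frac{1}{\left(29 - 209\right) - 280}} = \frac{616}{\left(-371\right) \frac{1}{\left(29 - 209\right) - 280}} = \frac{616}{\left(-371\right) \frac{1}{-180 - 280}} = \frac{616}{\left(-371\right) \frac{1}{-460}} = \frac{616}{\left(-371\right) \left(- \frac{1}{460}\right)} = \frac{616}{\frac{371}{460}} = 616 \cdot \frac{460}{371} = \frac{40480}{53}$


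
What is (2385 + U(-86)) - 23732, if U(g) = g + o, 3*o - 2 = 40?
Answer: -21419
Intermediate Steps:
o = 14 (o = 2/3 + (1/3)*40 = 2/3 + 40/3 = 14)
U(g) = 14 + g (U(g) = g + 14 = 14 + g)
(2385 + U(-86)) - 23732 = (2385 + (14 - 86)) - 23732 = (2385 - 72) - 23732 = 2313 - 23732 = -21419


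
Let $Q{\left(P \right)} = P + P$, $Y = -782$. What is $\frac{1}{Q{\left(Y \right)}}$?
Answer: $- \frac{1}{1564} \approx -0.00063939$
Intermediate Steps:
$Q{\left(P \right)} = 2 P$
$\frac{1}{Q{\left(Y \right)}} = \frac{1}{2 \left(-782\right)} = \frac{1}{-1564} = - \frac{1}{1564}$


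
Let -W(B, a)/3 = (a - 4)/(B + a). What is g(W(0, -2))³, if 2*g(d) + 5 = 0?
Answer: -125/8 ≈ -15.625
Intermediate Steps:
W(B, a) = -3*(-4 + a)/(B + a) (W(B, a) = -3*(a - 4)/(B + a) = -3*(-4 + a)/(B + a))
g(d) = -5/2 (g(d) = -5/2 + (½)*0 = -5/2 + 0 = -5/2)
g(W(0, -2))³ = (-5/2)³ = -125/8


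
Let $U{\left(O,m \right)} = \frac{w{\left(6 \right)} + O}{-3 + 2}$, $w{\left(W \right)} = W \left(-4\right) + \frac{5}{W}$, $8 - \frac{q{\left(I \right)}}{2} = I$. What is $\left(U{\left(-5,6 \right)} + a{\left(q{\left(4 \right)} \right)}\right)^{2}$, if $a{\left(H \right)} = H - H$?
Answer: $\frac{28561}{36} \approx 793.36$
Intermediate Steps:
$q{\left(I \right)} = 16 - 2 I$
$a{\left(H \right)} = 0$
$w{\left(W \right)} = - 4 W + \frac{5}{W}$
$U{\left(O,m \right)} = \frac{139}{6} - O$ ($U{\left(O,m \right)} = \frac{\left(\left(-4\right) 6 + \frac{5}{6}\right) + O}{-3 + 2} = \frac{\left(-24 + 5 \cdot \frac{1}{6}\right) + O}{-1} = \left(\left(-24 + \frac{5}{6}\right) + O\right) \left(-1\right) = \left(- \frac{139}{6} + O\right) \left(-1\right) = \frac{139}{6} - O$)
$\left(U{\left(-5,6 \right)} + a{\left(q{\left(4 \right)} \right)}\right)^{2} = \left(\left(\frac{139}{6} - -5\right) + 0\right)^{2} = \left(\left(\frac{139}{6} + 5\right) + 0\right)^{2} = \left(\frac{169}{6} + 0\right)^{2} = \left(\frac{169}{6}\right)^{2} = \frac{28561}{36}$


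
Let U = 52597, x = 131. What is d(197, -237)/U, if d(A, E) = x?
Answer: 131/52597 ≈ 0.0024906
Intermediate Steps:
d(A, E) = 131
d(197, -237)/U = 131/52597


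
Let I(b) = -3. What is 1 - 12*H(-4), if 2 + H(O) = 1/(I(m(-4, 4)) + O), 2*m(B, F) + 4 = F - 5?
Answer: 187/7 ≈ 26.714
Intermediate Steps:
m(B, F) = -9/2 + F/2 (m(B, F) = -2 + (F - 5)/2 = -2 + (-5 + F)/2 = -2 + (-5/2 + F/2) = -9/2 + F/2)
H(O) = -2 + 1/(-3 + O)
1 - 12*H(-4) = 1 - 12*(7 - 2*(-4))/(-3 - 4) = 1 - 12*(7 + 8)/(-7) = 1 - (-12)*15/7 = 1 - 12*(-15/7) = 1 + 180/7 = 187/7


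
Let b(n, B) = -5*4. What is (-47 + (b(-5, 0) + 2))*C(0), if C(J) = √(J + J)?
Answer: 0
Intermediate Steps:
b(n, B) = -20
C(J) = √2*√J (C(J) = √(2*J) = √2*√J)
(-47 + (b(-5, 0) + 2))*C(0) = (-47 + (-20 + 2))*(√2*√0) = (-47 - 18)*(√2*0) = -65*0 = 0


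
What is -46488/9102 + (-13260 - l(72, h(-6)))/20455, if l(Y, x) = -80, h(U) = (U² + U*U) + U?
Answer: -35695880/6206047 ≈ -5.7518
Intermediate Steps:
h(U) = U + 2*U² (h(U) = (U² + U²) + U = 2*U² + U = U + 2*U²)
-46488/9102 + (-13260 - l(72, h(-6)))/20455 = -46488/9102 + (-13260 - 1*(-80))/20455 = -46488*1/9102 + (-13260 + 80)*(1/20455) = -7748/1517 - 13180*1/20455 = -7748/1517 - 2636/4091 = -35695880/6206047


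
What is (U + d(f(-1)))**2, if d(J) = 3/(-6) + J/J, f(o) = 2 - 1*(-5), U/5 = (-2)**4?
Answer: 25921/4 ≈ 6480.3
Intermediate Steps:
U = 80 (U = 5*(-2)**4 = 5*16 = 80)
f(o) = 7 (f(o) = 2 + 5 = 7)
d(J) = 1/2 (d(J) = 3*(-1/6) + 1 = -1/2 + 1 = 1/2)
(U + d(f(-1)))**2 = (80 + 1/2)**2 = (161/2)**2 = 25921/4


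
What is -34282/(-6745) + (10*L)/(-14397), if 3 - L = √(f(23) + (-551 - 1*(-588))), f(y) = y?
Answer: 164451868/32369255 + 20*√15/14397 ≈ 5.0859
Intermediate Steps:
L = 3 - 2*√15 (L = 3 - √(23 + (-551 - 1*(-588))) = 3 - √(23 + (-551 + 588)) = 3 - √(23 + 37) = 3 - √60 = 3 - 2*√15 ≈ -4.7460)
-34282/(-6745) + (10*L)/(-14397) = -34282/(-6745) + (10*(3 - 2*√15))/(-14397) = -34282*(-1/6745) + (30 - 20*√15)*(-1/14397) = 34282/6745 + (-10/4799 + 20*√15/14397) = 164451868/32369255 + 20*√15/14397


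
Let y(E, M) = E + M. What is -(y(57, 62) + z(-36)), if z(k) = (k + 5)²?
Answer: -1080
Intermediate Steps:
z(k) = (5 + k)²
-(y(57, 62) + z(-36)) = -((57 + 62) + (5 - 36)²) = -(119 + (-31)²) = -(119 + 961) = -1*1080 = -1080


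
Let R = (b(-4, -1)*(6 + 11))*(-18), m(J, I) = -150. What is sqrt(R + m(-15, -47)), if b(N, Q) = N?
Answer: sqrt(1074) ≈ 32.772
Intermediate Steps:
R = 1224 (R = -4*(6 + 11)*(-18) = -4*17*(-18) = -68*(-18) = 1224)
sqrt(R + m(-15, -47)) = sqrt(1224 - 150) = sqrt(1074)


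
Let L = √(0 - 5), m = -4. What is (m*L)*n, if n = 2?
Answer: -8*I*√5 ≈ -17.889*I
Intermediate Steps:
L = I*√5 (L = √(-5) = I*√5 ≈ 2.2361*I)
(m*L)*n = -4*I*√5*2 = -8*I*√5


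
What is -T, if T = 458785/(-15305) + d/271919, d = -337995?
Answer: 25985074378/832344059 ≈ 31.219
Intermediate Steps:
T = -25985074378/832344059 (T = 458785/(-15305) - 337995/271919 = 458785*(-1/15305) - 337995*1/271919 = -91757/3061 - 337995/271919 = -25985074378/832344059 ≈ -31.219)
-T = -1*(-25985074378/832344059) = 25985074378/832344059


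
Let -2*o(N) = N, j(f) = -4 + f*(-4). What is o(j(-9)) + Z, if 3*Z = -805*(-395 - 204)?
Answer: 482147/3 ≈ 1.6072e+5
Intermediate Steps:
j(f) = -4 - 4*f
o(N) = -N/2
Z = 482195/3 (Z = (-805*(-395 - 204))/3 = (-805*(-599))/3 = (1/3)*482195 = 482195/3 ≈ 1.6073e+5)
o(j(-9)) + Z = -(-4 - 4*(-9))/2 + 482195/3 = -(-4 + 36)/2 + 482195/3 = -1/2*32 + 482195/3 = -16 + 482195/3 = 482147/3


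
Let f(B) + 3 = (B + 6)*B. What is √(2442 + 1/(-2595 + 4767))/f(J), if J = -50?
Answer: 5*√115203423/2385942 ≈ 0.022493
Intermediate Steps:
f(B) = -3 + B*(6 + B) (f(B) = -3 + (B + 6)*B = -3 + (6 + B)*B = -3 + B*(6 + B))
√(2442 + 1/(-2595 + 4767))/f(J) = √(2442 + 1/(-2595 + 4767))/(-3 + (-50)² + 6*(-50)) = √(2442 + 1/2172)/(-3 + 2500 - 300) = √(2442 + 1/2172)/2197 = √(5304025/2172)*(1/2197) = (5*√115203423/1086)*(1/2197) = 5*√115203423/2385942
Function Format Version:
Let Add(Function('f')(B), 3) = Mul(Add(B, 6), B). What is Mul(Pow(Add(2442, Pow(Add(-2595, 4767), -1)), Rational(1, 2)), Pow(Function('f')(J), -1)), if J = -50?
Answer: Mul(Rational(5, 2385942), Pow(115203423, Rational(1, 2))) ≈ 0.022493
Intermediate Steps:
Function('f')(B) = Add(-3, Mul(B, Add(6, B))) (Function('f')(B) = Add(-3, Mul(Add(B, 6), B)) = Add(-3, Mul(Add(6, B), B)) = Add(-3, Mul(B, Add(6, B))))
Mul(Pow(Add(2442, Pow(Add(-2595, 4767), -1)), Rational(1, 2)), Pow(Function('f')(J), -1)) = Mul(Pow(Add(2442, Pow(Add(-2595, 4767), -1)), Rational(1, 2)), Pow(Add(-3, Pow(-50, 2), Mul(6, -50)), -1)) = Mul(Pow(Add(2442, Pow(2172, -1)), Rational(1, 2)), Pow(Add(-3, 2500, -300), -1)) = Mul(Pow(Add(2442, Rational(1, 2172)), Rational(1, 2)), Pow(2197, -1)) = Mul(Pow(Rational(5304025, 2172), Rational(1, 2)), Rational(1, 2197)) = Mul(Mul(Rational(5, 1086), Pow(115203423, Rational(1, 2))), Rational(1, 2197)) = Mul(Rational(5, 2385942), Pow(115203423, Rational(1, 2)))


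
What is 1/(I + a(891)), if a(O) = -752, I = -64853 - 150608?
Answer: -1/216213 ≈ -4.6251e-6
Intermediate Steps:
I = -215461
1/(I + a(891)) = 1/(-215461 - 752) = 1/(-216213) = -1/216213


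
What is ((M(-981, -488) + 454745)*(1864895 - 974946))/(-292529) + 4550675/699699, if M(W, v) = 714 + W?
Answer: -283000494796264703/204682248771 ≈ -1.3826e+6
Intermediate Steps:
((M(-981, -488) + 454745)*(1864895 - 974946))/(-292529) + 4550675/699699 = (((714 - 981) + 454745)*(1864895 - 974946))/(-292529) + 4550675/699699 = ((-267 + 454745)*889949)*(-1/292529) + 4550675*(1/699699) = (454478*889949)*(-1/292529) + 4550675/699699 = 404462241622*(-1/292529) + 4550675/699699 = -404462241622/292529 + 4550675/699699 = -283000494796264703/204682248771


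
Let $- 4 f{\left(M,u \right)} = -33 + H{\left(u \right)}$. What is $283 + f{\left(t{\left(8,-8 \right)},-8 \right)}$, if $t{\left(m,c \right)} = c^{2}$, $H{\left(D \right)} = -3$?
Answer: $292$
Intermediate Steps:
$f{\left(M,u \right)} = 9$ ($f{\left(M,u \right)} = - \frac{-33 - 3}{4} = \left(- \frac{1}{4}\right) \left(-36\right) = 9$)
$283 + f{\left(t{\left(8,-8 \right)},-8 \right)} = 283 + 9 = 292$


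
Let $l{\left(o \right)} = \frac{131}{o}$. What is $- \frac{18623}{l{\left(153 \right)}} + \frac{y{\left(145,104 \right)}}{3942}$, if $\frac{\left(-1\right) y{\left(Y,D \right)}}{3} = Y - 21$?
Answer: $- \frac{1872010705}{86067} \approx -21751.0$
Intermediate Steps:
$y{\left(Y,D \right)} = 63 - 3 Y$ ($y{\left(Y,D \right)} = - 3 \left(Y - 21\right) = - 3 \left(-21 + Y\right) = 63 - 3 Y$)
$- \frac{18623}{l{\left(153 \right)}} + \frac{y{\left(145,104 \right)}}{3942} = - \frac{18623}{131 \cdot \frac{1}{153}} + \frac{63 - 435}{3942} = - \frac{18623}{131 \cdot \frac{1}{153}} + \left(63 - 435\right) \frac{1}{3942} = - \frac{18623}{\frac{131}{153}} - \frac{62}{657} = \left(-18623\right) \frac{153}{131} - \frac{62}{657} = - \frac{2849319}{131} - \frac{62}{657} = - \frac{1872010705}{86067}$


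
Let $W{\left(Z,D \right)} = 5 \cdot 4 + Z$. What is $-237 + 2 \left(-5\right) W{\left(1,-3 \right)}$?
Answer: $-447$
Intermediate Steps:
$W{\left(Z,D \right)} = 20 + Z$
$-237 + 2 \left(-5\right) W{\left(1,-3 \right)} = -237 + 2 \left(-5\right) \left(20 + 1\right) = -237 - 210 = -447$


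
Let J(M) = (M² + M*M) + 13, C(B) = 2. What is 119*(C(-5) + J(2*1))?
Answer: 2737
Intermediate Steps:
J(M) = 13 + 2*M² (J(M) = (M² + M²) + 13 = 2*M² + 13 = 13 + 2*M²)
119*(C(-5) + J(2*1)) = 119*(2 + (13 + 2*(2*1)²)) = 119*(2 + (13 + 2*2²)) = 119*(2 + (13 + 2*4)) = 119*(2 + (13 + 8)) = 119*(2 + 21) = 119*23 = 2737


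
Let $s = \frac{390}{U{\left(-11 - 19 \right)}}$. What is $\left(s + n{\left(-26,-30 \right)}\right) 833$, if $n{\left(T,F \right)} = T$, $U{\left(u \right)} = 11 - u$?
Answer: $- \frac{563108}{41} \approx -13734.0$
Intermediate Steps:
$s = \frac{390}{41}$ ($s = \frac{390}{11 - \left(-11 - 19\right)} = \frac{390}{11 - -30} = \frac{390}{11 + 30} = \frac{390}{41} \approx 9.5122$)
$\left(s + n{\left(-26,-30 \right)}\right) 833 = \left(\frac{390}{41} - 26\right) 833 = \left(- \frac{676}{41}\right) 833 = - \frac{563108}{41}$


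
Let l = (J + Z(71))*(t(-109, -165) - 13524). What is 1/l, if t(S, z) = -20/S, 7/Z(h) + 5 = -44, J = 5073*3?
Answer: -763/157038395072 ≈ -4.8587e-9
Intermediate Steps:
J = 15219
Z(h) = -1/7 (Z(h) = 7/(-5 - 44) = 7/(-49) = 7*(-1/49) = -1/7)
l = -157038395072/763 (l = (15219 - 1/7)*(-20/(-109) - 13524) = 106532*(-20*(-1/109) - 13524)/7 = 106532*(20/109 - 13524)/7 = (106532/7)*(-1474096/109) = -157038395072/763 ≈ -2.0582e+8)
1/l = 1/(-157038395072/763) = -763/157038395072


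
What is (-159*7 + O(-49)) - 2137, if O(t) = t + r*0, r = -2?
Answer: -3299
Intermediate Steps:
O(t) = t (O(t) = t - 2*0 = t + 0 = t)
(-159*7 + O(-49)) - 2137 = (-159*7 - 49) - 2137 = (-1113 - 49) - 2137 = -1162 - 2137 = -3299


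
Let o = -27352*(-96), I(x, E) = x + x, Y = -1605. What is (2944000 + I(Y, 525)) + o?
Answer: 5566582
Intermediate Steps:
I(x, E) = 2*x
o = 2625792
(2944000 + I(Y, 525)) + o = (2944000 + 2*(-1605)) + 2625792 = (2944000 - 3210) + 2625792 = 2940790 + 2625792 = 5566582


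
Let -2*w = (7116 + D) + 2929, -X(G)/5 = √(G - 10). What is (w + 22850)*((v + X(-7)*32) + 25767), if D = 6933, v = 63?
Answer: 370944630 - 2297760*I*√17 ≈ 3.7094e+8 - 9.4739e+6*I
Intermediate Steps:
X(G) = -5*√(-10 + G) (X(G) = -5*√(G - 10) = -5*√(-10 + G))
w = -8489 (w = -((7116 + 6933) + 2929)/2 = -(14049 + 2929)/2 = -½*16978 = -8489)
(w + 22850)*((v + X(-7)*32) + 25767) = (-8489 + 22850)*((63 - 5*√(-10 - 7)*32) + 25767) = 14361*((63 - 5*I*√17*32) + 25767) = 14361*((63 - 160*I*√17) + 25767) = 14361*(25830 - 160*I*√17) = 370944630 - 2297760*I*√17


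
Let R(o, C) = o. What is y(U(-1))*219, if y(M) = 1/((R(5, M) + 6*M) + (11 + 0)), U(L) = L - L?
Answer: 219/16 ≈ 13.688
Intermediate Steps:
U(L) = 0
y(M) = 1/(16 + 6*M) (y(M) = 1/((5 + 6*M) + (11 + 0)) = 1/((5 + 6*M) + 11) = 1/(16 + 6*M))
y(U(-1))*219 = (1/(2*(8 + 3*0)))*219 = (1/(2*(8 + 0)))*219 = ((1/2)/8)*219 = ((1/2)*(1/8))*219 = (1/16)*219 = 219/16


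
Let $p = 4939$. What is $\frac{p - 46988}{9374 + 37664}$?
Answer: $- \frac{42049}{47038} \approx -0.89394$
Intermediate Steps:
$\frac{p - 46988}{9374 + 37664} = \frac{4939 - 46988}{9374 + 37664} = - \frac{42049}{47038}$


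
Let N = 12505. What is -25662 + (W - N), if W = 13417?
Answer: -24750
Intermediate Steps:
-25662 + (W - N) = -25662 + (13417 - 1*12505) = -25662 + (13417 - 12505) = -25662 + 912 = -24750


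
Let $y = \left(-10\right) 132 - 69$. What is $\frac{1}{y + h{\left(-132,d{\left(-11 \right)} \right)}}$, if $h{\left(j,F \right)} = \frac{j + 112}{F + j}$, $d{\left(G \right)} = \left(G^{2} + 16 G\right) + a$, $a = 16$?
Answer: $- \frac{171}{237499} \approx -0.00072$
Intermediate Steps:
$d{\left(G \right)} = 16 + G^{2} + 16 G$ ($d{\left(G \right)} = \left(G^{2} + 16 G\right) + 16 = 16 + G^{2} + 16 G$)
$y = -1389$ ($y = -1320 - 69 = -1389$)
$h{\left(j,F \right)} = \frac{112 + j}{F + j}$
$\frac{1}{y + h{\left(-132,d{\left(-11 \right)} \right)}} = \frac{1}{-1389 + \frac{112 - 132}{\left(16 + \left(-11\right)^{2} + 16 \left(-11\right)\right) - 132}} = \frac{1}{-1389 + \frac{1}{\left(16 + 121 - 176\right) - 132} \left(-20\right)} = \frac{1}{-1389 + \frac{1}{-39 - 132} \left(-20\right)} = \frac{1}{-1389 + \frac{1}{-171} \left(-20\right)} = \frac{1}{-1389 - - \frac{20}{171}} = \frac{1}{-1389 + \frac{20}{171}} = \frac{1}{- \frac{237499}{171}} = - \frac{171}{237499}$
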